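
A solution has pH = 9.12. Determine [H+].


[H+] = 10^(-pH)
[H+] = 10^(-9.12)
[H+] = 7.586e-10 M

7.586e-10 M


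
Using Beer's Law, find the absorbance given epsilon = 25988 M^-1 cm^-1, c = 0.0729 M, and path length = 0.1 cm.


A = epsilon * c * l
A = 25988 * 0.0729 * 0.1
A = 189.4525

189.4525


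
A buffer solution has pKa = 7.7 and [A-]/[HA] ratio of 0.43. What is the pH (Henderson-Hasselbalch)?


pH = pKa + log10([A-]/[HA])
pH = 7.7 + log10(0.43)
pH = 7.3335

7.3335


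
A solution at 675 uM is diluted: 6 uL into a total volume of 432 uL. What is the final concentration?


C2 = C1 * V1 / V2
C2 = 675 * 6 / 432
C2 = 9.375 uM

9.375 uM


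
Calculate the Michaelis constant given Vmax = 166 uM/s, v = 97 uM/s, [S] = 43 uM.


Km = [S] * (Vmax - v) / v
Km = 43 * (166 - 97) / 97
Km = 30.5876 uM

30.5876 uM


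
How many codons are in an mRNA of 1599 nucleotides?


codons = nucleotides / 3
codons = 1599 / 3 = 533

533


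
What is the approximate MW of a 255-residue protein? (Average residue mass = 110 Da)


MW = n_residues * 110 Da
MW = 255 * 110
MW = 28050 Da

28050 Da


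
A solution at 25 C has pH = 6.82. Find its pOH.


pOH = 14 - pH
pOH = 14 - 6.82
pOH = 7.18

7.18


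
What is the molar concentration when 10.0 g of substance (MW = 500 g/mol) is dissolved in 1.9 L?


C = (mass / MW) / volume
C = (10.0 / 500) / 1.9
C = 0.0105 M

0.0105 M


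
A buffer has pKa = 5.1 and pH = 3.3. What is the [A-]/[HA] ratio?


[A-]/[HA] = 10^(pH - pKa)
= 10^(3.3 - 5.1)
= 0.0158

0.0158


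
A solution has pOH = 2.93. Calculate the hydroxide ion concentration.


[OH-] = 10^(-pOH)
[OH-] = 10^(-2.93)
[OH-] = 0.0012 M

0.0012 M


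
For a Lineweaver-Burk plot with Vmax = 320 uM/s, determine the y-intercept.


y-intercept = 1/Vmax
= 1/320
= 0.0031 s/uM

0.0031 s/uM


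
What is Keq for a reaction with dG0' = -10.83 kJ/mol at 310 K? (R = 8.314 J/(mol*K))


Keq = exp(-dG0 * 1000 / (R * T))
Keq = exp(-(-10.83) * 1000 / (8.314 * 310))
Keq = 66.8203

66.8203


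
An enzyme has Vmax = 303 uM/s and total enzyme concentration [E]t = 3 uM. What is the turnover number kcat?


kcat = Vmax / [E]t
kcat = 303 / 3
kcat = 101.0 s^-1

101.0 s^-1


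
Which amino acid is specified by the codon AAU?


Standard genetic code lookup.
Codon AAU -> Asn

Asn


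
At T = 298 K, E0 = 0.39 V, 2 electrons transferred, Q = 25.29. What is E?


E = E0 - (RT/nF) * ln(Q)
E = 0.39 - (8.314 * 298 / (2 * 96485)) * ln(25.29)
E = 0.3485 V

0.3485 V


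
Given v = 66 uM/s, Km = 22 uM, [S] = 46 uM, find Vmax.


Vmax = v * (Km + [S]) / [S]
Vmax = 66 * (22 + 46) / 46
Vmax = 97.5652 uM/s

97.5652 uM/s


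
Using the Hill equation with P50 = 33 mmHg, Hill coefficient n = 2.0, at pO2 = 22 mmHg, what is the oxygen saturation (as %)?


Y = pO2^n / (P50^n + pO2^n)
Y = 22^2.0 / (33^2.0 + 22^2.0)
Y = 30.77%

30.77%


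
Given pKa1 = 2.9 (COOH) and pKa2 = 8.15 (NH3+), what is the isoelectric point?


pI = (pKa1 + pKa2) / 2
pI = (2.9 + 8.15) / 2
pI = 5.525

5.525


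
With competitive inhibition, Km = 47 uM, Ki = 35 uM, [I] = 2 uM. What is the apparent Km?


Km_app = Km * (1 + [I]/Ki)
Km_app = 47 * (1 + 2/35)
Km_app = 49.6857 uM

49.6857 uM


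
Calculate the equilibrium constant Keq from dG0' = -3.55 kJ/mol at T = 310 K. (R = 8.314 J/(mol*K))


Keq = exp(-dG0 * 1000 / (R * T))
Keq = exp(-(-3.55) * 1000 / (8.314 * 310))
Keq = 3.9645

3.9645


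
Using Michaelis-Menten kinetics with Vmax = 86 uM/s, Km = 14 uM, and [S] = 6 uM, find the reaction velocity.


v = Vmax * [S] / (Km + [S])
v = 86 * 6 / (14 + 6)
v = 25.8 uM/s

25.8 uM/s


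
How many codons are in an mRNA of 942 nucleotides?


codons = nucleotides / 3
codons = 942 / 3 = 314

314


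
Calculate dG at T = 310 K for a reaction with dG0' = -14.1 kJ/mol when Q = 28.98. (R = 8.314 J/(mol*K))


dG = dG0' + RT * ln(Q) / 1000
dG = -14.1 + 8.314 * 310 * ln(28.98) / 1000
dG = -5.4231 kJ/mol

-5.4231 kJ/mol


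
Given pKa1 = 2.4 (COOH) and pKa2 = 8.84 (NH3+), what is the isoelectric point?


pI = (pKa1 + pKa2) / 2
pI = (2.4 + 8.84) / 2
pI = 5.62

5.62


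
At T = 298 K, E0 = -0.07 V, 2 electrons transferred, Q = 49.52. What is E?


E = E0 - (RT/nF) * ln(Q)
E = -0.07 - (8.314 * 298 / (2 * 96485)) * ln(49.52)
E = -0.1201 V

-0.1201 V


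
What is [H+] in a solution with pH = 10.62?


[H+] = 10^(-pH)
[H+] = 10^(-10.62)
[H+] = 2.399e-11 M

2.399e-11 M


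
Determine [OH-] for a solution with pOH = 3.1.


[OH-] = 10^(-pOH)
[OH-] = 10^(-3.1)
[OH-] = 7.943e-04 M

7.943e-04 M


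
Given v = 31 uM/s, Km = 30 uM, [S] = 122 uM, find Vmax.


Vmax = v * (Km + [S]) / [S]
Vmax = 31 * (30 + 122) / 122
Vmax = 38.623 uM/s

38.623 uM/s


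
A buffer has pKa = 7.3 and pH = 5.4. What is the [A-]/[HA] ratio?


[A-]/[HA] = 10^(pH - pKa)
= 10^(5.4 - 7.3)
= 0.0126

0.0126


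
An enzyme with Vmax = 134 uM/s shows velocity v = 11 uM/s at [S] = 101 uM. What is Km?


Km = [S] * (Vmax - v) / v
Km = 101 * (134 - 11) / 11
Km = 1129.3636 uM

1129.3636 uM


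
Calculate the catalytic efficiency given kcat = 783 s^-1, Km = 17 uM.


Catalytic efficiency = kcat / Km
= 783 / 17
= 46.0588 uM^-1*s^-1

46.0588 uM^-1*s^-1


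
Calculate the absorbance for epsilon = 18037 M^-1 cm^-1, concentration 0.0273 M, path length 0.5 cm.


A = epsilon * c * l
A = 18037 * 0.0273 * 0.5
A = 246.205

246.205


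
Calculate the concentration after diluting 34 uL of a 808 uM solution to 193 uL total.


C2 = C1 * V1 / V2
C2 = 808 * 34 / 193
C2 = 142.342 uM

142.342 uM


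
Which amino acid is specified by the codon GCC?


Standard genetic code lookup.
Codon GCC -> Ala

Ala


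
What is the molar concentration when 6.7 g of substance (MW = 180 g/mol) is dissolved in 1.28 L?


C = (mass / MW) / volume
C = (6.7 / 180) / 1.28
C = 0.0291 M

0.0291 M


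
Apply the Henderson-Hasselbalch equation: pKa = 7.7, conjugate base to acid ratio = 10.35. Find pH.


pH = pKa + log10([A-]/[HA])
pH = 7.7 + log10(10.35)
pH = 8.7149

8.7149


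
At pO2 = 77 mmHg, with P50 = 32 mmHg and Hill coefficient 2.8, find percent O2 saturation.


Y = pO2^n / (P50^n + pO2^n)
Y = 77^2.8 / (32^2.8 + 77^2.8)
Y = 92.12%

92.12%


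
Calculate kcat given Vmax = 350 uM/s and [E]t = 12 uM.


kcat = Vmax / [E]t
kcat = 350 / 12
kcat = 29.1667 s^-1

29.1667 s^-1


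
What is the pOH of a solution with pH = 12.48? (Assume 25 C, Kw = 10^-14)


pOH = 14 - pH
pOH = 14 - 12.48
pOH = 1.52

1.52


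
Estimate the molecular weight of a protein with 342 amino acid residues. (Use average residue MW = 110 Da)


MW = n_residues * 110 Da
MW = 342 * 110
MW = 37620 Da

37620 Da


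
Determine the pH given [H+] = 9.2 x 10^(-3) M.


pH = -log10([H+])
pH = -log10(9.2 x 10^(-3))
pH = 2.0362

2.0362


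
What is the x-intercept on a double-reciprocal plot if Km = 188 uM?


x-intercept = -1/Km
= -1/188
= -0.0053 1/uM

-0.0053 1/uM


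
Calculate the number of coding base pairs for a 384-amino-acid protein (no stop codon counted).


Each amino acid = 1 codon = 3 bp
bp = 384 * 3 = 1152 bp

1152 bp


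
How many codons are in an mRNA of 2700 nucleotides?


codons = nucleotides / 3
codons = 2700 / 3 = 900

900


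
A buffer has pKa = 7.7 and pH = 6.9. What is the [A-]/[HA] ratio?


[A-]/[HA] = 10^(pH - pKa)
= 10^(6.9 - 7.7)
= 0.1585

0.1585


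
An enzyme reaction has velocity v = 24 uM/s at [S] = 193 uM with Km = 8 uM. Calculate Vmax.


Vmax = v * (Km + [S]) / [S]
Vmax = 24 * (8 + 193) / 193
Vmax = 24.9948 uM/s

24.9948 uM/s


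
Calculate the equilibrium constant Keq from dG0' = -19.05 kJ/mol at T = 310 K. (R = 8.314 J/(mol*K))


Keq = exp(-dG0 * 1000 / (R * T))
Keq = exp(-(-19.05) * 1000 / (8.314 * 310))
Keq = 1621.8803

1621.8803


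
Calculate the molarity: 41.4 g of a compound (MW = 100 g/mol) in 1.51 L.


C = (mass / MW) / volume
C = (41.4 / 100) / 1.51
C = 0.2742 M

0.2742 M


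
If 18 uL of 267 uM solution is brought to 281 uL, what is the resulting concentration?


C2 = C1 * V1 / V2
C2 = 267 * 18 / 281
C2 = 17.1032 uM

17.1032 uM


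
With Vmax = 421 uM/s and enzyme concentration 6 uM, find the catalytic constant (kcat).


kcat = Vmax / [E]t
kcat = 421 / 6
kcat = 70.1667 s^-1

70.1667 s^-1


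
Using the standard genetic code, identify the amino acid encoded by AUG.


Standard genetic code lookup.
Codon AUG -> Met (start)

Met (start)


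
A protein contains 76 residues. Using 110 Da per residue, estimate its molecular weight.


MW = n_residues * 110 Da
MW = 76 * 110
MW = 8360 Da

8360 Da


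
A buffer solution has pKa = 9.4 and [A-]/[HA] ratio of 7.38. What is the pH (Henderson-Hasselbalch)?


pH = pKa + log10([A-]/[HA])
pH = 9.4 + log10(7.38)
pH = 10.2681

10.2681


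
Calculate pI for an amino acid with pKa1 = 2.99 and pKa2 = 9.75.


pI = (pKa1 + pKa2) / 2
pI = (2.99 + 9.75) / 2
pI = 6.37

6.37


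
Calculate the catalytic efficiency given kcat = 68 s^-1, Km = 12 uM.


Catalytic efficiency = kcat / Km
= 68 / 12
= 5.6667 uM^-1*s^-1

5.6667 uM^-1*s^-1


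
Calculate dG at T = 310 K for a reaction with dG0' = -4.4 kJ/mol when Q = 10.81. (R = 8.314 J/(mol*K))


dG = dG0' + RT * ln(Q) / 1000
dG = -4.4 + 8.314 * 310 * ln(10.81) / 1000
dG = 1.7353 kJ/mol

1.7353 kJ/mol


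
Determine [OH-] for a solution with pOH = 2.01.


[OH-] = 10^(-pOH)
[OH-] = 10^(-2.01)
[OH-] = 0.0098 M

0.0098 M


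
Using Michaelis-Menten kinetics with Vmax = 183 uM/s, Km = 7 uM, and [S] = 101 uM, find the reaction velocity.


v = Vmax * [S] / (Km + [S])
v = 183 * 101 / (7 + 101)
v = 171.1389 uM/s

171.1389 uM/s


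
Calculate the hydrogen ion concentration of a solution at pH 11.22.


[H+] = 10^(-pH)
[H+] = 10^(-11.22)
[H+] = 6.026e-12 M

6.026e-12 M


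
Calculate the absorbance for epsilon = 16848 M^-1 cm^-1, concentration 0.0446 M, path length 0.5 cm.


A = epsilon * c * l
A = 16848 * 0.0446 * 0.5
A = 375.7104

375.7104


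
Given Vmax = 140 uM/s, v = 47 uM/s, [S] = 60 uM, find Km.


Km = [S] * (Vmax - v) / v
Km = 60 * (140 - 47) / 47
Km = 118.7234 uM

118.7234 uM


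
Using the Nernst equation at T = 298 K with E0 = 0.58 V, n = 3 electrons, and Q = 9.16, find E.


E = E0 - (RT/nF) * ln(Q)
E = 0.58 - (8.314 * 298 / (3 * 96485)) * ln(9.16)
E = 0.561 V

0.561 V


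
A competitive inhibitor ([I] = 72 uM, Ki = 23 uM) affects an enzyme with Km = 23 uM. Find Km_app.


Km_app = Km * (1 + [I]/Ki)
Km_app = 23 * (1 + 72/23)
Km_app = 95.0 uM

95.0 uM


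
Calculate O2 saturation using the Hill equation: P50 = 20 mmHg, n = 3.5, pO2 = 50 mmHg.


Y = pO2^n / (P50^n + pO2^n)
Y = 50^3.5 / (20^3.5 + 50^3.5)
Y = 96.11%

96.11%


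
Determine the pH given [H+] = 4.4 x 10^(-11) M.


pH = -log10([H+])
pH = -log10(4.4 x 10^(-11))
pH = 10.3565

10.3565


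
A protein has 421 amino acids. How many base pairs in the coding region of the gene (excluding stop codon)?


Each amino acid = 1 codon = 3 bp
bp = 421 * 3 = 1263 bp

1263 bp


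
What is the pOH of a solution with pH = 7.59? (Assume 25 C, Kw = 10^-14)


pOH = 14 - pH
pOH = 14 - 7.59
pOH = 6.41

6.41


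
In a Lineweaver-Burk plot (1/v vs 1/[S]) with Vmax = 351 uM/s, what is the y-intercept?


y-intercept = 1/Vmax
= 1/351
= 0.0028 s/uM

0.0028 s/uM


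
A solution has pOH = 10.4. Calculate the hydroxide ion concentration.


[OH-] = 10^(-pOH)
[OH-] = 10^(-10.4)
[OH-] = 3.981e-11 M

3.981e-11 M


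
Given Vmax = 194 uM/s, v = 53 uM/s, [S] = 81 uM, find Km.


Km = [S] * (Vmax - v) / v
Km = 81 * (194 - 53) / 53
Km = 215.4906 uM

215.4906 uM


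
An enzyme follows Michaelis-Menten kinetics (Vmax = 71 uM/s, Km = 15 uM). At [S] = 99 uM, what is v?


v = Vmax * [S] / (Km + [S])
v = 71 * 99 / (15 + 99)
v = 61.6579 uM/s

61.6579 uM/s


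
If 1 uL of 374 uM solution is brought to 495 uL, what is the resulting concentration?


C2 = C1 * V1 / V2
C2 = 374 * 1 / 495
C2 = 0.7556 uM

0.7556 uM


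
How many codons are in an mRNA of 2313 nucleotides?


codons = nucleotides / 3
codons = 2313 / 3 = 771

771


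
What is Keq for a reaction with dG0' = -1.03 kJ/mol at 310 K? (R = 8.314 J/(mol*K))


Keq = exp(-dG0 * 1000 / (R * T))
Keq = exp(-(-1.03) * 1000 / (8.314 * 310))
Keq = 1.4913

1.4913


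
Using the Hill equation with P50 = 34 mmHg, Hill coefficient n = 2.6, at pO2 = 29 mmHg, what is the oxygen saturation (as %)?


Y = pO2^n / (P50^n + pO2^n)
Y = 29^2.6 / (34^2.6 + 29^2.6)
Y = 39.81%

39.81%


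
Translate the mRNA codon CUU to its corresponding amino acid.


Standard genetic code lookup.
Codon CUU -> Leu

Leu


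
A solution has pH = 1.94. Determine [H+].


[H+] = 10^(-pH)
[H+] = 10^(-1.94)
[H+] = 0.0115 M

0.0115 M


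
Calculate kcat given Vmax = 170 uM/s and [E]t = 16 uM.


kcat = Vmax / [E]t
kcat = 170 / 16
kcat = 10.625 s^-1

10.625 s^-1


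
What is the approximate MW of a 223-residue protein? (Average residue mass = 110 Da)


MW = n_residues * 110 Da
MW = 223 * 110
MW = 24530 Da

24530 Da


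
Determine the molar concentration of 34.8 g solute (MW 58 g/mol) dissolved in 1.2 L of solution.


C = (mass / MW) / volume
C = (34.8 / 58) / 1.2
C = 0.5 M

0.5 M


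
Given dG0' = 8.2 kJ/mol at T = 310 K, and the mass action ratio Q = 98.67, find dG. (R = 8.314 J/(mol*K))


dG = dG0' + RT * ln(Q) / 1000
dG = 8.2 + 8.314 * 310 * ln(98.67) / 1000
dG = 20.0346 kJ/mol

20.0346 kJ/mol


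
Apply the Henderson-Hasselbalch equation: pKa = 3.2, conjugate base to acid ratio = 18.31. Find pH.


pH = pKa + log10([A-]/[HA])
pH = 3.2 + log10(18.31)
pH = 4.4627

4.4627


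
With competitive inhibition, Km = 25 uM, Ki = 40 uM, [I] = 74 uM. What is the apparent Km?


Km_app = Km * (1 + [I]/Ki)
Km_app = 25 * (1 + 74/40)
Km_app = 71.25 uM

71.25 uM


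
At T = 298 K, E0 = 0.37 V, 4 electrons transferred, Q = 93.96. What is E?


E = E0 - (RT/nF) * ln(Q)
E = 0.37 - (8.314 * 298 / (4 * 96485)) * ln(93.96)
E = 0.3408 V

0.3408 V


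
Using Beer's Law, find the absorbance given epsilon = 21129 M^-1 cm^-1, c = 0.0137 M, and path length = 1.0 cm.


A = epsilon * c * l
A = 21129 * 0.0137 * 1.0
A = 289.4673

289.4673


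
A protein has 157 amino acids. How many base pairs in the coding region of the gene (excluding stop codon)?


Each amino acid = 1 codon = 3 bp
bp = 157 * 3 = 471 bp

471 bp


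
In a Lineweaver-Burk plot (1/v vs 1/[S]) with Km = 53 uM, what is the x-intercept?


x-intercept = -1/Km
= -1/53
= -0.0189 1/uM

-0.0189 1/uM


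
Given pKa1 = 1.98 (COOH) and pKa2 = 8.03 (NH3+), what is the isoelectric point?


pI = (pKa1 + pKa2) / 2
pI = (1.98 + 8.03) / 2
pI = 5.005

5.005


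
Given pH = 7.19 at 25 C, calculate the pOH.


pOH = 14 - pH
pOH = 14 - 7.19
pOH = 6.81

6.81


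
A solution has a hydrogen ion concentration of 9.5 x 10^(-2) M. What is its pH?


pH = -log10([H+])
pH = -log10(9.5 x 10^(-2))
pH = 1.0223

1.0223


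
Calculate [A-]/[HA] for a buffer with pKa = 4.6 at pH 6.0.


[A-]/[HA] = 10^(pH - pKa)
= 10^(6.0 - 4.6)
= 25.1189

25.1189


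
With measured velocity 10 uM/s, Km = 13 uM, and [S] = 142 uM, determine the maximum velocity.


Vmax = v * (Km + [S]) / [S]
Vmax = 10 * (13 + 142) / 142
Vmax = 10.9155 uM/s

10.9155 uM/s


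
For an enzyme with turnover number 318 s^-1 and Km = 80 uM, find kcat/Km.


Catalytic efficiency = kcat / Km
= 318 / 80
= 3.975 uM^-1*s^-1

3.975 uM^-1*s^-1


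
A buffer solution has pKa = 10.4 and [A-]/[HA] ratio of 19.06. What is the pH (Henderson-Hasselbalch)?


pH = pKa + log10([A-]/[HA])
pH = 10.4 + log10(19.06)
pH = 11.6801

11.6801


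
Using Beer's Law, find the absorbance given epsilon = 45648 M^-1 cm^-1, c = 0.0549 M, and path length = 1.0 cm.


A = epsilon * c * l
A = 45648 * 0.0549 * 1.0
A = 2506.0752

2506.0752


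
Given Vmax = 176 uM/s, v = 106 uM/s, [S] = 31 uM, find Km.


Km = [S] * (Vmax - v) / v
Km = 31 * (176 - 106) / 106
Km = 20.4717 uM

20.4717 uM


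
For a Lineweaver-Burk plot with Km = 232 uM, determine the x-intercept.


x-intercept = -1/Km
= -1/232
= -0.0043 1/uM

-0.0043 1/uM


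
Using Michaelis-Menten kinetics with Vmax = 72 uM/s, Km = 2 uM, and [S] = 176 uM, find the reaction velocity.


v = Vmax * [S] / (Km + [S])
v = 72 * 176 / (2 + 176)
v = 71.191 uM/s

71.191 uM/s


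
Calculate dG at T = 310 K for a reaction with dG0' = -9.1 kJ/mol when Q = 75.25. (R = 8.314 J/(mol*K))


dG = dG0' + RT * ln(Q) / 1000
dG = -9.1 + 8.314 * 310 * ln(75.25) / 1000
dG = 2.0362 kJ/mol

2.0362 kJ/mol


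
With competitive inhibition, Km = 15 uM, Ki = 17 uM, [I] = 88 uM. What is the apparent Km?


Km_app = Km * (1 + [I]/Ki)
Km_app = 15 * (1 + 88/17)
Km_app = 92.6471 uM

92.6471 uM


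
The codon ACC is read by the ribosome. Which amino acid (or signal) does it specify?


Standard genetic code lookup.
Codon ACC -> Thr

Thr


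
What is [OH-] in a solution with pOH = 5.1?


[OH-] = 10^(-pOH)
[OH-] = 10^(-5.1)
[OH-] = 7.943e-06 M

7.943e-06 M


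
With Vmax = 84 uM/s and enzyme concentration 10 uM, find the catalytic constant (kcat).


kcat = Vmax / [E]t
kcat = 84 / 10
kcat = 8.4 s^-1

8.4 s^-1


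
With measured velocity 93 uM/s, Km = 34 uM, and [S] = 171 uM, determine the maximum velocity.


Vmax = v * (Km + [S]) / [S]
Vmax = 93 * (34 + 171) / 171
Vmax = 111.4912 uM/s

111.4912 uM/s


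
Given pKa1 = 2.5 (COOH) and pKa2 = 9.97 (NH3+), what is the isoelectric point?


pI = (pKa1 + pKa2) / 2
pI = (2.5 + 9.97) / 2
pI = 6.235

6.235


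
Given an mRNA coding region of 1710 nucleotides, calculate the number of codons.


codons = nucleotides / 3
codons = 1710 / 3 = 570

570


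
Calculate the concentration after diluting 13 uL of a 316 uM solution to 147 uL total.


C2 = C1 * V1 / V2
C2 = 316 * 13 / 147
C2 = 27.9456 uM

27.9456 uM


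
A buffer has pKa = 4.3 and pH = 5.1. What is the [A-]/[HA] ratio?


[A-]/[HA] = 10^(pH - pKa)
= 10^(5.1 - 4.3)
= 6.3096

6.3096


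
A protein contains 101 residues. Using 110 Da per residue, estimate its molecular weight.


MW = n_residues * 110 Da
MW = 101 * 110
MW = 11110 Da

11110 Da


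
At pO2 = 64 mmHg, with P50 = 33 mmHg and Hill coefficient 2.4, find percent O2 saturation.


Y = pO2^n / (P50^n + pO2^n)
Y = 64^2.4 / (33^2.4 + 64^2.4)
Y = 83.06%

83.06%


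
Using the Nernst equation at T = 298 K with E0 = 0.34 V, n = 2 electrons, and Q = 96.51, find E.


E = E0 - (RT/nF) * ln(Q)
E = 0.34 - (8.314 * 298 / (2 * 96485)) * ln(96.51)
E = 0.2813 V

0.2813 V


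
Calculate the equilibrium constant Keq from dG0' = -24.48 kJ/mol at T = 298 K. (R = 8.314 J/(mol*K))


Keq = exp(-dG0 * 1000 / (R * T))
Keq = exp(-(-24.48) * 1000 / (8.314 * 298))
Keq = 19548.2531

19548.2531


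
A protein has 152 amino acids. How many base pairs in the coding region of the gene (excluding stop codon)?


Each amino acid = 1 codon = 3 bp
bp = 152 * 3 = 456 bp

456 bp


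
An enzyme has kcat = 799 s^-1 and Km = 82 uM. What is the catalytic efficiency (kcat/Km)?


Catalytic efficiency = kcat / Km
= 799 / 82
= 9.7439 uM^-1*s^-1

9.7439 uM^-1*s^-1


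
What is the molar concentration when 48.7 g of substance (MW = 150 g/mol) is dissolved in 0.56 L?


C = (mass / MW) / volume
C = (48.7 / 150) / 0.56
C = 0.5798 M

0.5798 M


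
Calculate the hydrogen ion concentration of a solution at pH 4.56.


[H+] = 10^(-pH)
[H+] = 10^(-4.56)
[H+] = 2.754e-05 M

2.754e-05 M


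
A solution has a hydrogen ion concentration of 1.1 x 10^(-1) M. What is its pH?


pH = -log10([H+])
pH = -log10(1.1 x 10^(-1))
pH = 0.9586

0.9586


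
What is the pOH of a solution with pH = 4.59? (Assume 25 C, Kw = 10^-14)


pOH = 14 - pH
pOH = 14 - 4.59
pOH = 9.41

9.41


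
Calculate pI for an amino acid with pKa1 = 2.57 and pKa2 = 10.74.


pI = (pKa1 + pKa2) / 2
pI = (2.57 + 10.74) / 2
pI = 6.655

6.655


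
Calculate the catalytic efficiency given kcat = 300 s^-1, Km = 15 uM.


Catalytic efficiency = kcat / Km
= 300 / 15
= 20.0 uM^-1*s^-1

20.0 uM^-1*s^-1


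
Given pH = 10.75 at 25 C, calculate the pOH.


pOH = 14 - pH
pOH = 14 - 10.75
pOH = 3.25

3.25


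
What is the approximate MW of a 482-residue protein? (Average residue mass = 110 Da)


MW = n_residues * 110 Da
MW = 482 * 110
MW = 53020 Da

53020 Da


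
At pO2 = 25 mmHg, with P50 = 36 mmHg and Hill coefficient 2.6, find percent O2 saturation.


Y = pO2^n / (P50^n + pO2^n)
Y = 25^2.6 / (36^2.6 + 25^2.6)
Y = 27.93%

27.93%


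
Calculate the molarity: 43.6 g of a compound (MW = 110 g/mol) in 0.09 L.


C = (mass / MW) / volume
C = (43.6 / 110) / 0.09
C = 4.404 M

4.404 M


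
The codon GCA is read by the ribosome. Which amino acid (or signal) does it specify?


Standard genetic code lookup.
Codon GCA -> Ala

Ala


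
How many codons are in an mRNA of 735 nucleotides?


codons = nucleotides / 3
codons = 735 / 3 = 245

245


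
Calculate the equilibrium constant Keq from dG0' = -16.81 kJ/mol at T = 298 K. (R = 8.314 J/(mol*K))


Keq = exp(-dG0 * 1000 / (R * T))
Keq = exp(-(-16.81) * 1000 / (8.314 * 298))
Keq = 884.3637

884.3637


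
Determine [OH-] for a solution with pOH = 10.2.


[OH-] = 10^(-pOH)
[OH-] = 10^(-10.2)
[OH-] = 6.310e-11 M

6.310e-11 M


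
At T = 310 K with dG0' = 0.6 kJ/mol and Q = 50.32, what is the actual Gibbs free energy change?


dG = dG0' + RT * ln(Q) / 1000
dG = 0.6 + 8.314 * 310 * ln(50.32) / 1000
dG = 10.6991 kJ/mol

10.6991 kJ/mol


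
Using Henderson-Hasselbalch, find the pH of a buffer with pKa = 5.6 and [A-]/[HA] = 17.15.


pH = pKa + log10([A-]/[HA])
pH = 5.6 + log10(17.15)
pH = 6.8343

6.8343


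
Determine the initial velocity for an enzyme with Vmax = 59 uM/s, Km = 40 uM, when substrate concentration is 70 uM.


v = Vmax * [S] / (Km + [S])
v = 59 * 70 / (40 + 70)
v = 37.5455 uM/s

37.5455 uM/s


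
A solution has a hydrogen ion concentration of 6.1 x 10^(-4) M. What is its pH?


pH = -log10([H+])
pH = -log10(6.1 x 10^(-4))
pH = 3.2147

3.2147


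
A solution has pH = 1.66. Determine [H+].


[H+] = 10^(-pH)
[H+] = 10^(-1.66)
[H+] = 0.0219 M

0.0219 M


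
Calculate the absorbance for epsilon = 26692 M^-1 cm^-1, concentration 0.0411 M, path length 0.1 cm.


A = epsilon * c * l
A = 26692 * 0.0411 * 0.1
A = 109.7041

109.7041


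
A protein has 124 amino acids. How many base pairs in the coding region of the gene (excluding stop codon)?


Each amino acid = 1 codon = 3 bp
bp = 124 * 3 = 372 bp

372 bp


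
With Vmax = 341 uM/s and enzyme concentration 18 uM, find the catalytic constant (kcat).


kcat = Vmax / [E]t
kcat = 341 / 18
kcat = 18.9444 s^-1

18.9444 s^-1


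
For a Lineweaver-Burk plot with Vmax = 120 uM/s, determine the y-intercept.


y-intercept = 1/Vmax
= 1/120
= 0.0083 s/uM

0.0083 s/uM


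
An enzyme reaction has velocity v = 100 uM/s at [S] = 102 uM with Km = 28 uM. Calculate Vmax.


Vmax = v * (Km + [S]) / [S]
Vmax = 100 * (28 + 102) / 102
Vmax = 127.451 uM/s

127.451 uM/s


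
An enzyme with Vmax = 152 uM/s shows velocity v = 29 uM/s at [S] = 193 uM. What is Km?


Km = [S] * (Vmax - v) / v
Km = 193 * (152 - 29) / 29
Km = 818.5862 uM

818.5862 uM


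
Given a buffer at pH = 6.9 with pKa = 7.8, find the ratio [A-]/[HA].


[A-]/[HA] = 10^(pH - pKa)
= 10^(6.9 - 7.8)
= 0.1259

0.1259


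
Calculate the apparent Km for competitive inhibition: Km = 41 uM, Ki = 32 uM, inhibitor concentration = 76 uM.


Km_app = Km * (1 + [I]/Ki)
Km_app = 41 * (1 + 76/32)
Km_app = 138.375 uM

138.375 uM


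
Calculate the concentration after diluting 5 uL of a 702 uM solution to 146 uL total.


C2 = C1 * V1 / V2
C2 = 702 * 5 / 146
C2 = 24.0411 uM

24.0411 uM


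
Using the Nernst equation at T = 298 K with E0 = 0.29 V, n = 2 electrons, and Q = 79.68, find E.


E = E0 - (RT/nF) * ln(Q)
E = 0.29 - (8.314 * 298 / (2 * 96485)) * ln(79.68)
E = 0.2338 V

0.2338 V


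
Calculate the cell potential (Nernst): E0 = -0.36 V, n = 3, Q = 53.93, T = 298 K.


E = E0 - (RT/nF) * ln(Q)
E = -0.36 - (8.314 * 298 / (3 * 96485)) * ln(53.93)
E = -0.3941 V

-0.3941 V


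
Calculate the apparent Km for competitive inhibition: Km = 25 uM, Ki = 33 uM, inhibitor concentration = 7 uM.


Km_app = Km * (1 + [I]/Ki)
Km_app = 25 * (1 + 7/33)
Km_app = 30.303 uM

30.303 uM


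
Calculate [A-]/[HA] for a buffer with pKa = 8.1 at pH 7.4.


[A-]/[HA] = 10^(pH - pKa)
= 10^(7.4 - 8.1)
= 0.1995

0.1995


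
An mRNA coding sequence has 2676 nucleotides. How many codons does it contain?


codons = nucleotides / 3
codons = 2676 / 3 = 892

892


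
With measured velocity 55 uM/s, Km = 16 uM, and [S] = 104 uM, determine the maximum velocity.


Vmax = v * (Km + [S]) / [S]
Vmax = 55 * (16 + 104) / 104
Vmax = 63.4615 uM/s

63.4615 uM/s


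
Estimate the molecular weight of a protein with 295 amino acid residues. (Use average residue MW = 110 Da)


MW = n_residues * 110 Da
MW = 295 * 110
MW = 32450 Da

32450 Da


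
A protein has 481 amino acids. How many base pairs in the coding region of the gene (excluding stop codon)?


Each amino acid = 1 codon = 3 bp
bp = 481 * 3 = 1443 bp

1443 bp


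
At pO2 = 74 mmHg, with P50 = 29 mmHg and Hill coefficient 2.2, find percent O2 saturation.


Y = pO2^n / (P50^n + pO2^n)
Y = 74^2.2 / (29^2.2 + 74^2.2)
Y = 88.7%

88.7%


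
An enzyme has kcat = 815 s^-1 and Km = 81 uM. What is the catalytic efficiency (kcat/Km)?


Catalytic efficiency = kcat / Km
= 815 / 81
= 10.0617 uM^-1*s^-1

10.0617 uM^-1*s^-1


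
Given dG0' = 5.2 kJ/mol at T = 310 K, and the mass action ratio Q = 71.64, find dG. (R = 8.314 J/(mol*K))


dG = dG0' + RT * ln(Q) / 1000
dG = 5.2 + 8.314 * 310 * ln(71.64) / 1000
dG = 16.2095 kJ/mol

16.2095 kJ/mol


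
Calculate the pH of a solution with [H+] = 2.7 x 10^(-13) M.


pH = -log10([H+])
pH = -log10(2.7 x 10^(-13))
pH = 12.5686

12.5686


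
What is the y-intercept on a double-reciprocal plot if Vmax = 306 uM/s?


y-intercept = 1/Vmax
= 1/306
= 0.0033 s/uM

0.0033 s/uM


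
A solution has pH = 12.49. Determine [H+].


[H+] = 10^(-pH)
[H+] = 10^(-12.49)
[H+] = 3.236e-13 M

3.236e-13 M


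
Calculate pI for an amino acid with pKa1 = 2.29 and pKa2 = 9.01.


pI = (pKa1 + pKa2) / 2
pI = (2.29 + 9.01) / 2
pI = 5.65

5.65


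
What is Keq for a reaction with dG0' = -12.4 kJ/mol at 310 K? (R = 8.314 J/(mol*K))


Keq = exp(-dG0 * 1000 / (R * T))
Keq = exp(-(-12.4) * 1000 / (8.314 * 310))
Keq = 122.8743

122.8743


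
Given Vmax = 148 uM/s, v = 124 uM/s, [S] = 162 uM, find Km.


Km = [S] * (Vmax - v) / v
Km = 162 * (148 - 124) / 124
Km = 31.3548 uM

31.3548 uM


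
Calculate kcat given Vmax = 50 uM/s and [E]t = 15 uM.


kcat = Vmax / [E]t
kcat = 50 / 15
kcat = 3.3333 s^-1

3.3333 s^-1


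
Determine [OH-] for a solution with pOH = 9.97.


[OH-] = 10^(-pOH)
[OH-] = 10^(-9.97)
[OH-] = 1.072e-10 M

1.072e-10 M


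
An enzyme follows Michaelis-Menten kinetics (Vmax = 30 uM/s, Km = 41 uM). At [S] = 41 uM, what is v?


v = Vmax * [S] / (Km + [S])
v = 30 * 41 / (41 + 41)
v = 15.0 uM/s

15.0 uM/s


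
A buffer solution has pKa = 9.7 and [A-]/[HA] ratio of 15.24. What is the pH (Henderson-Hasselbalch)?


pH = pKa + log10([A-]/[HA])
pH = 9.7 + log10(15.24)
pH = 10.883

10.883


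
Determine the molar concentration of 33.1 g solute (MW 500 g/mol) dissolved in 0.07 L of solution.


C = (mass / MW) / volume
C = (33.1 / 500) / 0.07
C = 0.9457 M

0.9457 M


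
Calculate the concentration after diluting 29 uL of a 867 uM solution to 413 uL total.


C2 = C1 * V1 / V2
C2 = 867 * 29 / 413
C2 = 60.8789 uM

60.8789 uM


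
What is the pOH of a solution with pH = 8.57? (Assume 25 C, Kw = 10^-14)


pOH = 14 - pH
pOH = 14 - 8.57
pOH = 5.43

5.43


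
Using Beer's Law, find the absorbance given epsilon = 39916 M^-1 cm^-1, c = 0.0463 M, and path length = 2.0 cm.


A = epsilon * c * l
A = 39916 * 0.0463 * 2.0
A = 3696.2216

3696.2216


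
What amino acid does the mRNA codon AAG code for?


Standard genetic code lookup.
Codon AAG -> Lys

Lys


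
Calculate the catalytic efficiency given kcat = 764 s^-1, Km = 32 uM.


Catalytic efficiency = kcat / Km
= 764 / 32
= 23.875 uM^-1*s^-1

23.875 uM^-1*s^-1


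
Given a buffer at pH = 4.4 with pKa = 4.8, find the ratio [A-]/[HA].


[A-]/[HA] = 10^(pH - pKa)
= 10^(4.4 - 4.8)
= 0.3981

0.3981


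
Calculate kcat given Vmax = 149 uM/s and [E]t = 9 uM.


kcat = Vmax / [E]t
kcat = 149 / 9
kcat = 16.5556 s^-1

16.5556 s^-1


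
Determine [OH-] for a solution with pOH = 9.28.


[OH-] = 10^(-pOH)
[OH-] = 10^(-9.28)
[OH-] = 5.248e-10 M

5.248e-10 M


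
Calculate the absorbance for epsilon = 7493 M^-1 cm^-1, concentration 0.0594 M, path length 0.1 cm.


A = epsilon * c * l
A = 7493 * 0.0594 * 0.1
A = 44.5084

44.5084


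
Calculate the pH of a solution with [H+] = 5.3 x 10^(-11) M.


pH = -log10([H+])
pH = -log10(5.3 x 10^(-11))
pH = 10.2757

10.2757


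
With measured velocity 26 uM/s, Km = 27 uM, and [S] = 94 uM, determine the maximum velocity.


Vmax = v * (Km + [S]) / [S]
Vmax = 26 * (27 + 94) / 94
Vmax = 33.4681 uM/s

33.4681 uM/s


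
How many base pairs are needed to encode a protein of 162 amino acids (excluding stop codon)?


Each amino acid = 1 codon = 3 bp
bp = 162 * 3 = 486 bp

486 bp


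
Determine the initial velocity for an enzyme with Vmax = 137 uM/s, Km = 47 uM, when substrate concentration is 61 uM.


v = Vmax * [S] / (Km + [S])
v = 137 * 61 / (47 + 61)
v = 77.3796 uM/s

77.3796 uM/s


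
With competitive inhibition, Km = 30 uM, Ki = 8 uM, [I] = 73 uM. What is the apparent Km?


Km_app = Km * (1 + [I]/Ki)
Km_app = 30 * (1 + 73/8)
Km_app = 303.75 uM

303.75 uM


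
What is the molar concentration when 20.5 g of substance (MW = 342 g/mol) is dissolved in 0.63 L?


C = (mass / MW) / volume
C = (20.5 / 342) / 0.63
C = 0.0951 M

0.0951 M


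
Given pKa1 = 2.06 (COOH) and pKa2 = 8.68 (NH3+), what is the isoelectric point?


pI = (pKa1 + pKa2) / 2
pI = (2.06 + 8.68) / 2
pI = 5.37

5.37


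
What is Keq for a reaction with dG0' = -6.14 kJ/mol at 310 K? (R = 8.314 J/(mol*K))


Keq = exp(-dG0 * 1000 / (R * T))
Keq = exp(-(-6.14) * 1000 / (8.314 * 310))
Keq = 10.8298

10.8298


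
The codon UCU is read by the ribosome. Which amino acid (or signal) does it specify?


Standard genetic code lookup.
Codon UCU -> Ser

Ser


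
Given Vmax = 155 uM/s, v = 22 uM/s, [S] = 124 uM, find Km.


Km = [S] * (Vmax - v) / v
Km = 124 * (155 - 22) / 22
Km = 749.6364 uM

749.6364 uM


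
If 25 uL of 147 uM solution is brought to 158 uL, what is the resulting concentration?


C2 = C1 * V1 / V2
C2 = 147 * 25 / 158
C2 = 23.2595 uM

23.2595 uM


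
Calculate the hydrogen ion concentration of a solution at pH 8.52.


[H+] = 10^(-pH)
[H+] = 10^(-8.52)
[H+] = 3.020e-09 M

3.020e-09 M


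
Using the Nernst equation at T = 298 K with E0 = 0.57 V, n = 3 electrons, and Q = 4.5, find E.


E = E0 - (RT/nF) * ln(Q)
E = 0.57 - (8.314 * 298 / (3 * 96485)) * ln(4.5)
E = 0.5571 V

0.5571 V


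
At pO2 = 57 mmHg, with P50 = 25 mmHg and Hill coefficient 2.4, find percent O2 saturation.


Y = pO2^n / (P50^n + pO2^n)
Y = 57^2.4 / (25^2.4 + 57^2.4)
Y = 87.85%

87.85%


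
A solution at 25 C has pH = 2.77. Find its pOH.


pOH = 14 - pH
pOH = 14 - 2.77
pOH = 11.23

11.23


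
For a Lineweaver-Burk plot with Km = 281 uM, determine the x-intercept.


x-intercept = -1/Km
= -1/281
= -0.0036 1/uM

-0.0036 1/uM


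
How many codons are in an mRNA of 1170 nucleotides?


codons = nucleotides / 3
codons = 1170 / 3 = 390

390


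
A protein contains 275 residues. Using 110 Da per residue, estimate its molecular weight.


MW = n_residues * 110 Da
MW = 275 * 110
MW = 30250 Da

30250 Da


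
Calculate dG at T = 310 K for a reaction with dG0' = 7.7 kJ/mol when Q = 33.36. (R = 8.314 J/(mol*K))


dG = dG0' + RT * ln(Q) / 1000
dG = 7.7 + 8.314 * 310 * ln(33.36) / 1000
dG = 16.7397 kJ/mol

16.7397 kJ/mol


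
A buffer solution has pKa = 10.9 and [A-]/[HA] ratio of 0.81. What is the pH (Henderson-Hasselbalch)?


pH = pKa + log10([A-]/[HA])
pH = 10.9 + log10(0.81)
pH = 10.8085

10.8085


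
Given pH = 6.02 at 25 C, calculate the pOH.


pOH = 14 - pH
pOH = 14 - 6.02
pOH = 7.98

7.98


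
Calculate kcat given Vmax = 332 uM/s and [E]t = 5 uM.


kcat = Vmax / [E]t
kcat = 332 / 5
kcat = 66.4 s^-1

66.4 s^-1


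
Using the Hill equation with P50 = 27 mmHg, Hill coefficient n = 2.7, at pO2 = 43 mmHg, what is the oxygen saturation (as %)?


Y = pO2^n / (P50^n + pO2^n)
Y = 43^2.7 / (27^2.7 + 43^2.7)
Y = 77.84%

77.84%


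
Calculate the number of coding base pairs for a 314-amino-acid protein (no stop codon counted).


Each amino acid = 1 codon = 3 bp
bp = 314 * 3 = 942 bp

942 bp


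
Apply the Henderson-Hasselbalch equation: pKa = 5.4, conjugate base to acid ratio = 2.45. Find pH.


pH = pKa + log10([A-]/[HA])
pH = 5.4 + log10(2.45)
pH = 5.7892

5.7892


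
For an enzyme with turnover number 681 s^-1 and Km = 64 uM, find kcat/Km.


Catalytic efficiency = kcat / Km
= 681 / 64
= 10.6406 uM^-1*s^-1

10.6406 uM^-1*s^-1


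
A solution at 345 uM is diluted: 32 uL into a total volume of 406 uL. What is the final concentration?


C2 = C1 * V1 / V2
C2 = 345 * 32 / 406
C2 = 27.1921 uM

27.1921 uM


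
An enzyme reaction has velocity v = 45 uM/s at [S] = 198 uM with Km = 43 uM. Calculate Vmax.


Vmax = v * (Km + [S]) / [S]
Vmax = 45 * (43 + 198) / 198
Vmax = 54.7727 uM/s

54.7727 uM/s


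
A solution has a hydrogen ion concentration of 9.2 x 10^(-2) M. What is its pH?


pH = -log10([H+])
pH = -log10(9.2 x 10^(-2))
pH = 1.0362

1.0362


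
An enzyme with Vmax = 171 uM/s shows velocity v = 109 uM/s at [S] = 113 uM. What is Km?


Km = [S] * (Vmax - v) / v
Km = 113 * (171 - 109) / 109
Km = 64.2752 uM

64.2752 uM


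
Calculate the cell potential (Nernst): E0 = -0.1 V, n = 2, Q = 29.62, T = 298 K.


E = E0 - (RT/nF) * ln(Q)
E = -0.1 - (8.314 * 298 / (2 * 96485)) * ln(29.62)
E = -0.1435 V

-0.1435 V


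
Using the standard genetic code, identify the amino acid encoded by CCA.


Standard genetic code lookup.
Codon CCA -> Pro

Pro


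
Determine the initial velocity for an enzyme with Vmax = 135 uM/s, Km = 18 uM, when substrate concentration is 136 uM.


v = Vmax * [S] / (Km + [S])
v = 135 * 136 / (18 + 136)
v = 119.2208 uM/s

119.2208 uM/s


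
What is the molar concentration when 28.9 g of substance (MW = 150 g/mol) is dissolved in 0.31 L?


C = (mass / MW) / volume
C = (28.9 / 150) / 0.31
C = 0.6215 M

0.6215 M


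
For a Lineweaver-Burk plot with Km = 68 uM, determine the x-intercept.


x-intercept = -1/Km
= -1/68
= -0.0147 1/uM

-0.0147 1/uM


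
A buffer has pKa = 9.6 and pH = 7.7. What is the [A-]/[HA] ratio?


[A-]/[HA] = 10^(pH - pKa)
= 10^(7.7 - 9.6)
= 0.0126

0.0126


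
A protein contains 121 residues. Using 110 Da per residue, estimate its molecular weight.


MW = n_residues * 110 Da
MW = 121 * 110
MW = 13310 Da

13310 Da


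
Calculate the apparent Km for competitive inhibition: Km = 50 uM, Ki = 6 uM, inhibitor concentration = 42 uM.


Km_app = Km * (1 + [I]/Ki)
Km_app = 50 * (1 + 42/6)
Km_app = 400.0 uM

400.0 uM


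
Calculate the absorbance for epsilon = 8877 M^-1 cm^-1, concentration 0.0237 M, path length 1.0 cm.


A = epsilon * c * l
A = 8877 * 0.0237 * 1.0
A = 210.3849

210.3849


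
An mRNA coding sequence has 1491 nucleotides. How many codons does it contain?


codons = nucleotides / 3
codons = 1491 / 3 = 497

497


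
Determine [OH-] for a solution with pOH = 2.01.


[OH-] = 10^(-pOH)
[OH-] = 10^(-2.01)
[OH-] = 0.0098 M

0.0098 M


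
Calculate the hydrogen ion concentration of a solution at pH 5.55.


[H+] = 10^(-pH)
[H+] = 10^(-5.55)
[H+] = 2.818e-06 M

2.818e-06 M


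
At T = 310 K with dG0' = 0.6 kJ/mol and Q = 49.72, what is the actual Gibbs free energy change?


dG = dG0' + RT * ln(Q) / 1000
dG = 0.6 + 8.314 * 310 * ln(49.72) / 1000
dG = 10.6681 kJ/mol

10.6681 kJ/mol


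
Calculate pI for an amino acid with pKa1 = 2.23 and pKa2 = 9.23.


pI = (pKa1 + pKa2) / 2
pI = (2.23 + 9.23) / 2
pI = 5.73

5.73


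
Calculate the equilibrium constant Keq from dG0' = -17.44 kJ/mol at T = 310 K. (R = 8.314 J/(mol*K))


Keq = exp(-dG0 * 1000 / (R * T))
Keq = exp(-(-17.44) * 1000 / (8.314 * 310))
Keq = 868.4121

868.4121


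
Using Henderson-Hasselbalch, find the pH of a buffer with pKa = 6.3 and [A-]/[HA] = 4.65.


pH = pKa + log10([A-]/[HA])
pH = 6.3 + log10(4.65)
pH = 6.9675

6.9675


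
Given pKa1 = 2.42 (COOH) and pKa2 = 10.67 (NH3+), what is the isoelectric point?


pI = (pKa1 + pKa2) / 2
pI = (2.42 + 10.67) / 2
pI = 6.545

6.545


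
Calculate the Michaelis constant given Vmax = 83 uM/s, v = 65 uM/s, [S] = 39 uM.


Km = [S] * (Vmax - v) / v
Km = 39 * (83 - 65) / 65
Km = 10.8 uM

10.8 uM


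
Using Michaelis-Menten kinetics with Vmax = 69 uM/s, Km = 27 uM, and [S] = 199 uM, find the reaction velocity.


v = Vmax * [S] / (Km + [S])
v = 69 * 199 / (27 + 199)
v = 60.7566 uM/s

60.7566 uM/s


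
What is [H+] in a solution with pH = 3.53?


[H+] = 10^(-pH)
[H+] = 10^(-3.53)
[H+] = 2.951e-04 M

2.951e-04 M


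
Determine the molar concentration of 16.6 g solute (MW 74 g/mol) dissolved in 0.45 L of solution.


C = (mass / MW) / volume
C = (16.6 / 74) / 0.45
C = 0.4985 M

0.4985 M


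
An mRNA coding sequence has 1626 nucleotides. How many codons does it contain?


codons = nucleotides / 3
codons = 1626 / 3 = 542

542


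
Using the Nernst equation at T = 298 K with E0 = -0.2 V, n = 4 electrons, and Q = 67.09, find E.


E = E0 - (RT/nF) * ln(Q)
E = -0.2 - (8.314 * 298 / (4 * 96485)) * ln(67.09)
E = -0.227 V

-0.227 V


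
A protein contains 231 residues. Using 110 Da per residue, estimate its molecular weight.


MW = n_residues * 110 Da
MW = 231 * 110
MW = 25410 Da

25410 Da


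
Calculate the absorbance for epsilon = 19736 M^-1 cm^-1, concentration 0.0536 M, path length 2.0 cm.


A = epsilon * c * l
A = 19736 * 0.0536 * 2.0
A = 2115.6992

2115.6992


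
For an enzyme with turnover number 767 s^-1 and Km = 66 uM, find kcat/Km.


Catalytic efficiency = kcat / Km
= 767 / 66
= 11.6212 uM^-1*s^-1

11.6212 uM^-1*s^-1


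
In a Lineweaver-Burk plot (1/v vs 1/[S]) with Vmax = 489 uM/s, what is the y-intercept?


y-intercept = 1/Vmax
= 1/489
= 0.002 s/uM

0.002 s/uM


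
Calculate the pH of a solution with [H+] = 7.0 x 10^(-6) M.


pH = -log10([H+])
pH = -log10(7.0 x 10^(-6))
pH = 5.1549

5.1549


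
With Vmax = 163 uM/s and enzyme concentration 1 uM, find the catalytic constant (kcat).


kcat = Vmax / [E]t
kcat = 163 / 1
kcat = 163.0 s^-1

163.0 s^-1


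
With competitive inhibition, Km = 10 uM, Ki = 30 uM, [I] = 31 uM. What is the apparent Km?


Km_app = Km * (1 + [I]/Ki)
Km_app = 10 * (1 + 31/30)
Km_app = 20.3333 uM

20.3333 uM


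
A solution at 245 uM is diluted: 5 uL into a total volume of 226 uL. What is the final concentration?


C2 = C1 * V1 / V2
C2 = 245 * 5 / 226
C2 = 5.4204 uM

5.4204 uM


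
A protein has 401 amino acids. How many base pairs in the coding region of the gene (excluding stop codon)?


Each amino acid = 1 codon = 3 bp
bp = 401 * 3 = 1203 bp

1203 bp
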